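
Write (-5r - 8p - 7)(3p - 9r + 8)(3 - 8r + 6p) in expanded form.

989pr - 186pr^2 + 534p^2r - 49r^2 - 360r^3 + 517r - 582p^2 - 144p^3 - 591p - 168

(-5r - 8p - 7)(3p - 9r + 8)(3 - 8r + 6p)
= (-15pr + 45r^2 - 40r - 24p^2 + 72pr - 64p - 21p + 63r - 56)(3 - 8r + 6p)    [distributive law]
= (57pr + 45r^2 + 23r - 24p^2 - 85p - 56)(3 - 8r + 6p)    [combine like terms]
= 171pr - 456pr^2 + 342p^2r + 135r^2 - 360r^3 + 270pr^2 + 69r - 184r^2 + 138pr - 72p^2 + 192p^2r - 144p^3 - 255p + 680pr - 510p^2 - 168 + 448r - 336p    [distributive law]
= 989pr - 186pr^2 + 534p^2r - 49r^2 - 360r^3 + 517r - 582p^2 - 144p^3 - 591p - 168    [combine like terms]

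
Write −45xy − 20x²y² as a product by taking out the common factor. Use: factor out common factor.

−45xy − 20x²y²
= 5(−9xy − 4x²y²)    [factor out 5]
= 5xy(−9 − 4xy)    [factor out xy]

5xy(−9 − 4xy)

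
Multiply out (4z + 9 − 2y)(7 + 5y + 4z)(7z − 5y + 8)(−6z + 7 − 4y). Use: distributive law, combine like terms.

(4z + 9 − 2y)(7 + 5y + 4z)(7z − 5y + 8)(−6z + 7 − 4y)
= (28z + 20yz + 16z^2 + 63 + 45y + 36z − 14y − 10y^2 − 8yz)(7z − 5y + 8)(−6z + 7 − 4y)    [distributive law]
= (64z + 12yz + 16z^2 + 63 + 31y − 10y^2)(7z − 5y + 8)(−6z + 7 − 4y)    [combine like terms]
= (448z^2 − 320yz + 512z + 84yz^2 − 60y^2z + 96yz + 112z^3 − 80yz^2 + 128z^2 + 441z − 315y + 504 + 217yz − 155y^2 + 248y − 70y^2z + 50y^3 − 80y^2)(−6z + 7 − 4y)    [distributive law]
= (576z^2 − 7yz + 953z + 4yz^2 − 130y^2z + 112z^3 − 67y + 504 − 235y^2 + 50y^3)(−6z + 7 − 4y)    [combine like terms]
= −3456z^3 + 4032z^2 − 2304yz^2 + 42yz^2 − 49yz + 28y^2z − 5718z^2 + 6671z − 3812yz − 24yz^3 + 28yz^2 − 16y^2z^2 + 780y^2z^2 − 910y^2z + 520y^3z − 672z^4 + 784z^3 − 448yz^3 + 402yz − 469y + 268y^2 − 3024z + 3528 − 2016y + 1410y^2z − 1645y^2 + 940y^3 − 300y^3z + 350y^3 − 200y^4    [distributive law]
= −2672z^3 − 1686z^2 − 2234yz^2 − 3459yz + 528y^2z + 3647z − 472yz^3 + 764y^2z^2 + 220y^3z − 672z^4 − 2485y − 1377y^2 + 3528 + 1290y^3 − 200y^4    [combine like terms]

−2672z^3 − 1686z^2 − 2234yz^2 − 3459yz + 528y^2z + 3647z − 472yz^3 + 764y^2z^2 + 220y^3z − 672z^4 − 2485y − 1377y^2 + 3528 + 1290y^3 − 200y^4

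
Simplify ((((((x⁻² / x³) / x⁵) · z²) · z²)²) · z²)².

((((((x⁻² / x³) / x⁵) · z²) · z²)²) · z²)²
= ((((((x⁻² / x³) / x⁵) · z²) · z²)²)²) · ((z²)²)    [power of a product]
= (((((x⁻² / x³) / x⁵) · z²) · z²)⁴) · ((z²)²)    [power of a power]
= (((((x⁻² / x³) / x⁵) · z²)⁴) · ((z²)⁴)) · ((z²)²)    [power of a product]
= (((((x⁻² / x³) / x⁵)⁴) · ((z²)⁴)) · ((z²)⁴)) · ((z²)²)    [power of a product]
= (((((x⁻² / x³)⁴) / ((x⁵)⁴)) · ((z²)⁴)) · ((z²)⁴)) · ((z²)²)    [power of a quotient]
= ((((((x⁻²)⁴) / ((x³)⁴)) / ((x⁵)⁴)) · ((z²)⁴)) · ((z²)⁴)) · ((z²)²)    [power of a quotient]
= ((((x⁻⁸ / ((x³)⁴)) / ((x⁵)⁴)) · ((z²)⁴)) · ((z²)⁴)) · ((z²)²)    [power of a power]
= ((((x⁻⁸ / x¹²) / ((x⁵)⁴)) · ((z²)⁴)) · ((z²)⁴)) · ((z²)²)    [power of a power]
= (((x⁻²⁰ / ((x⁵)⁴)) · ((z²)⁴)) · ((z²)⁴)) · ((z²)²)    [quotient of powers]
= (((x⁻²⁰ / x²⁰) · ((z²)⁴)) · ((z²)⁴)) · ((z²)²)    [power of a power]
= ((x⁻⁴⁰ · ((z²)⁴)) · ((z²)⁴)) · ((z²)²)    [quotient of powers]
= ((x⁻⁴⁰ · z⁸) · ((z²)⁴)) · ((z²)²)    [power of a power]
= ((x⁻⁴⁰ · z⁸) · z⁸) · ((z²)²)    [power of a power]
= ((x⁻⁴⁰ · z⁸) · z⁸) · z⁴    [power of a power]
= x⁻⁴⁰·z²⁰    [product of powers]

x⁻⁴⁰·z²⁰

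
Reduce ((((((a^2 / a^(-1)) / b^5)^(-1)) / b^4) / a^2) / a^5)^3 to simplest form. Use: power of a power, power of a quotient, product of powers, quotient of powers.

((((((a^2 / a^(-1)) / b^5)^(-1)) / b^4) / a^2) / a^5)^3
= ((((((a^2 / a^(-1)) / b^5)^(-1)) / b^4) / a^2)^3) / ((a^5)^3)    [power of a quotient]
= ((((((a^2 / a^(-1)) / b^5)^(-1)) / b^4)^3) / ((a^2)^3)) / ((a^5)^3)    [power of a quotient]
= ((((((a^2 / a^(-1)) / b^5)^(-1))^3) / ((b^4)^3)) / ((a^2)^3)) / ((a^5)^3)    [power of a quotient]
= (((((a^2 / a^(-1)) / b^5)^(-3)) / ((b^4)^3)) / ((a^2)^3)) / ((a^5)^3)    [power of a power]
= (((((a^2 / a^(-1))^(-3)) / ((b^5)^(-3))) / ((b^4)^3)) / ((a^2)^3)) / ((a^5)^3)    [power of a quotient]
= ((((((a^2)^(-3)) / ((a^(-1))^(-3))) / ((b^5)^(-3))) / ((b^4)^3)) / ((a^2)^3)) / ((a^5)^3)    [power of a quotient]
= ((((a^(-6) / ((a^(-1))^(-3))) / ((b^5)^(-3))) / ((b^4)^3)) / ((a^2)^3)) / ((a^5)^3)    [power of a power]
= ((((a^(-6) / a^3) / ((b^5)^(-3))) / ((b^4)^3)) / ((a^2)^3)) / ((a^5)^3)    [power of a power]
= (((a^(-9) / ((b^5)^(-3))) / ((b^4)^3)) / ((a^2)^3)) / ((a^5)^3)    [quotient of powers]
= (((a^(-9) / b^(-15)) / ((b^4)^3)) / ((a^2)^3)) / ((a^5)^3)    [power of a power]
= (((a^(-9) / b^(-15)) / b^12) / ((a^2)^3)) / ((a^5)^3)    [power of a power]
= (((a^(-9) / b^(-15)) / b^12) / a^6) / ((a^5)^3)    [power of a power]
= (((a^(-9) / b^(-15)) / b^12) / a^6) / a^15    [power of a power]
= a^(-30)b^3    [quotient of powers; product of powers]

a^(-30)b^3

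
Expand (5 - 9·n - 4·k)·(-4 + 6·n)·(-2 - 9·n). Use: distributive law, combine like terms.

(5 - 9·n - 4·k)·(-4 + 6·n)·(-2 - 9·n)
= (-20 + 30·n + 36·n - 54·n^2 + 16·k - 24·k·n)·(-2 - 9·n)    [distributive law]
= (-20 + 66·n - 54·n^2 + 16·k - 24·k·n)·(-2 - 9·n)    [combine like terms]
= 40 + 180·n - 132·n - 594·n^2 + 108·n^2 + 486·n^3 - 32·k - 144·k·n + 48·k·n + 216·k·n^2    [distributive law]
= 40 + 48·n - 486·n^2 + 486·n^3 - 32·k - 96·k·n + 216·k·n^2    [combine like terms]

40 + 48·n - 486·n^2 + 486·n^3 - 32·k - 96·k·n + 216·k·n^2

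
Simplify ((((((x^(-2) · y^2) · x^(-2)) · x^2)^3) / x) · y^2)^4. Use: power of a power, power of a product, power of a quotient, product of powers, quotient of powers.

x^(-28)y^32

((((((x^(-2) · y^2) · x^(-2)) · x^2)^3) / x) · y^2)^4
= ((((((x^(-2) · y^2) · x^(-2)) · x^2)^3) / x)^4) · ((y^2)^4)    [power of a product]
= ((((((x^(-2) · y^2) · x^(-2)) · x^2)^3)^4) / (x^4)) · ((y^2)^4)    [power of a quotient]
= (((((x^(-2) · y^2) · x^(-2)) · x^2)^12) / (x^4)) · ((y^2)^4)    [power of a power]
= (((((x^(-2) · y^2) · x^(-2))^12) · ((x^2)^12)) / (x^4)) · ((y^2)^4)    [power of a product]
= (((((x^(-2) · y^2)^12) · ((x^(-2))^12)) · ((x^2)^12)) / (x^4)) · ((y^2)^4)    [power of a product]
= ((((((x^(-2))^12) · ((y^2)^12)) · ((x^(-2))^12)) · ((x^2)^12)) / (x^4)) · ((y^2)^4)    [power of a product]
= ((((x^(-24) · ((y^2)^12)) · ((x^(-2))^12)) · ((x^2)^12)) / (x^4)) · ((y^2)^4)    [power of a power]
= ((((x^(-24) · y^24) · ((x^(-2))^12)) · ((x^2)^12)) / (x^4)) · ((y^2)^4)    [power of a power]
= ((((x^(-24) · y^24) · x^(-24)) · ((x^2)^12)) / (x^4)) · ((y^2)^4)    [power of a power]
= ((((x^(-24) · y^24) · x^(-24)) · x^24) / (x^4)) · ((y^2)^4)    [power of a power]
= ((((x^(-24) · y^24) · x^(-24)) · x^24) / x^4) · y^8    [power of a power]
= x^(-28)y^32    [quotient of powers; product of powers]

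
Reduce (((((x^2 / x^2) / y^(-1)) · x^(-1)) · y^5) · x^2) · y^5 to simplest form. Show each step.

xy^11

(((((x^2 / x^2) / y^(-1)) · x^(-1)) · y^5) · x^2) · y^5
= ((((x^0 / y^(-1)) · x^(-1)) · y^5) · x^2) · y^5    [quotient of powers]
= xy^11    [quotient of powers; product of powers]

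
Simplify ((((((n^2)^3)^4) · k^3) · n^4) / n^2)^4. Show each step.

((((((n^2)^3)^4) · k^3) · n^4) / n^2)^4
= ((((((n^2)^3)^4) · k^3) · n^4)^4) / ((n^2)^4)    [power of a quotient]
= ((((((n^2)^3)^4) · k^3)^4) · ((n^4)^4)) / ((n^2)^4)    [power of a product]
= ((((((n^2)^3)^4)^4) · ((k^3)^4)) · ((n^4)^4)) / ((n^2)^4)    [power of a product]
= (((((n^2)^3)^16) · ((k^3)^4)) · ((n^4)^4)) / ((n^2)^4)    [power of a power]
= ((((n^2)^48) · ((k^3)^4)) · ((n^4)^4)) / ((n^2)^4)    [power of a power]
= ((n^96 · ((k^3)^4)) · ((n^4)^4)) / ((n^2)^4)    [power of a power]
= ((n^96 · k^12) · ((n^4)^4)) / ((n^2)^4)    [power of a power]
= ((n^96 · k^12) · n^16) / ((n^2)^4)    [power of a power]
= ((n^96 · k^12) · n^16) / n^8    [power of a power]
= k^12n^104    [quotient of powers; product of powers]

k^12n^104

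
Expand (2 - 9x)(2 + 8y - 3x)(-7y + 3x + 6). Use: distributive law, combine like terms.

68y - 132x + 24 - 112y^2 - 216xy + 90x^2 + 504xy^2 - 405x^2y + 81x^3

(2 - 9x)(2 + 8y - 3x)(-7y + 3x + 6)
= (4 + 16y - 6x - 18x - 72xy + 27x^2)(-7y + 3x + 6)    [distributive law]
= (4 + 16y - 24x - 72xy + 27x^2)(-7y + 3x + 6)    [combine like terms]
= -28y + 12x + 24 - 112y^2 + 48xy + 96y + 168xy - 72x^2 - 144x + 504xy^2 - 216x^2y - 432xy - 189x^2y + 81x^3 + 162x^2    [distributive law]
= 68y - 132x + 24 - 112y^2 - 216xy + 90x^2 + 504xy^2 - 405x^2y + 81x^3    [combine like terms]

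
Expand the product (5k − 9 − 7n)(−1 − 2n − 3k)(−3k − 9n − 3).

(5k − 9 − 7n)(−1 − 2n − 3k)(−3k − 9n − 3)
= (−5k − 10kn − 15k² + 9 + 18n + 27k + 7n + 14n² + 21kn)(−3k − 9n − 3)    [distributive law]
= (22k + 11kn − 15k² + 9 + 25n + 14n²)(−3k − 9n − 3)    [combine like terms]
= −66k² − 198kn − 66k − 33k²n − 99kn² − 33kn + 45k³ + 135k²n + 45k² − 27k − 81n − 27 − 75kn − 225n² − 75n − 42kn² − 126n³ − 42n²    [distributive law]
= −21k² − 306kn − 93k + 102k²n − 141kn² + 45k³ − 156n − 27 − 267n² − 126n³    [combine like terms]

−21k² − 306kn − 93k + 102k²n − 141kn² + 45k³ − 156n − 27 − 267n² − 126n³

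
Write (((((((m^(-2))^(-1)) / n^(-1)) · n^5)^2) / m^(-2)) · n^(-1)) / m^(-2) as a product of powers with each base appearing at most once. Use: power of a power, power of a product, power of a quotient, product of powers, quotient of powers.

(((((((m^(-2))^(-1)) / n^(-1)) · n^5)^2) / m^(-2)) · n^(-1)) / m^(-2)
= (((((((m^(-2))^(-1)) / n^(-1))^2) · ((n^5)^2)) / m^(-2)) · n^(-1)) / m^(-2)    [power of a product]
= (((((((m^(-2))^(-1))^2) / ((n^(-1))^2)) · ((n^5)^2)) / m^(-2)) · n^(-1)) / m^(-2)    [power of a quotient]
= ((((((m^(-2))^(-2)) / ((n^(-1))^2)) · ((n^5)^2)) / m^(-2)) · n^(-1)) / m^(-2)    [power of a power]
= ((((m^4 / ((n^(-1))^2)) · ((n^5)^2)) / m^(-2)) · n^(-1)) / m^(-2)    [power of a power]
= ((((m^4 / n^(-2)) · ((n^5)^2)) / m^(-2)) · n^(-1)) / m^(-2)    [power of a power]
= ((((m^4 / n^(-2)) · n^10) / m^(-2)) · n^(-1)) / m^(-2)    [power of a power]
= m^8·n^11    [quotient of powers; product of powers]

m^8·n^11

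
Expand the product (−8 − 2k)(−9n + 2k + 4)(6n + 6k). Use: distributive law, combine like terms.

(−8 − 2k)(−9n + 2k + 4)(6n + 6k)
= (72n − 16k − 32 + 18kn − 4k² − 8k)(6n + 6k)    [distributive law]
= (72n − 24k − 32 + 18kn − 4k²)(6n + 6k)    [combine like terms]
= 432n² + 432kn − 144kn − 144k² − 192n − 192k + 108kn² + 108k²n − 24k²n − 24k³    [distributive law]
= 432n² + 288kn − 144k² − 192n − 192k + 108kn² + 84k²n − 24k³    [combine like terms]

432n² + 288kn − 144k² − 192n − 192k + 108kn² + 84k²n − 24k³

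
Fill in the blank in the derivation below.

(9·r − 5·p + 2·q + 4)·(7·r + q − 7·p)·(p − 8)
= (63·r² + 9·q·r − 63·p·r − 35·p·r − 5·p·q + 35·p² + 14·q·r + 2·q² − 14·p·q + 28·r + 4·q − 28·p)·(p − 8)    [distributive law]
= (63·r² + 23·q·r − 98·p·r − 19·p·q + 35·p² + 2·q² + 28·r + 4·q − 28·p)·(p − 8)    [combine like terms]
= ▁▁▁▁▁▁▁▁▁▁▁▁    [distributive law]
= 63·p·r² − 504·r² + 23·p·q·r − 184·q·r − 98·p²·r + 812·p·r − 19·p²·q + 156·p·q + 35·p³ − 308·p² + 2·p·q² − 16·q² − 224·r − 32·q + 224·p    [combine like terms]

After distributive law, the bracketed line is:

63·p·r² − 504·r² + 23·p·q·r − 184·q·r − 98·p²·r + 784·p·r − 19·p²·q + 152·p·q + 35·p³ − 280·p² + 2·p·q² − 16·q² + 28·p·r − 224·r + 4·p·q − 32·q − 28·p² + 224·p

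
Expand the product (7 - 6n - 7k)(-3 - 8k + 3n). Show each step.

-21 - 35k + 39n + 27kn - 18n^2 + 56k^2

(7 - 6n - 7k)(-3 - 8k + 3n)
= -21 - 56k + 21n + 18n + 48kn - 18n^2 + 21k + 56k^2 - 21kn    [distributive law]
= -21 - 35k + 39n + 27kn - 18n^2 + 56k^2    [combine like terms]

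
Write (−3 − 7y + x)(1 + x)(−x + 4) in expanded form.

(−3 − 7y + x)(1 + x)(−x + 4)
= (−3 − 3x − 7y − 7xy + x + x^2)(−x + 4)    [distributive law]
= (−3 − 2x − 7y − 7xy + x^2)(−x + 4)    [combine like terms]
= 3x − 12 + 2x^2 − 8x + 7xy − 28y + 7x^2y − 28xy − x^3 + 4x^2    [distributive law]
= −5x − 12 + 6x^2 − 21xy − 28y + 7x^2y − x^3    [combine like terms]

−5x − 12 + 6x^2 − 21xy − 28y + 7x^2y − x^3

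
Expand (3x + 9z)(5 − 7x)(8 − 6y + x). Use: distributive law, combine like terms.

(3x + 9z)(5 − 7x)(8 − 6y + x)
= (15x − 21x² + 45z − 63xz)(8 − 6y + x)    [distributive law]
= 120x − 90xy + 15x² − 168x² + 126x²y − 21x³ + 360z − 270yz + 45xz − 504xz + 378xyz − 63x²z    [distributive law]
= 120x − 90xy − 153x² + 126x²y − 21x³ + 360z − 270yz − 459xz + 378xyz − 63x²z    [combine like terms]

120x − 90xy − 153x² + 126x²y − 21x³ + 360z − 270yz − 459xz + 378xyz − 63x²z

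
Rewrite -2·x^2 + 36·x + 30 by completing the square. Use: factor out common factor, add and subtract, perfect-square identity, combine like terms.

-2·x^2 + 36·x + 30
= -2(x^2 - 18·x) + 30    [factor out -2 from the x-terms]
= -2(x^2 - 18·x + 81 - 81) + 30    [add and subtract 81 inside the bracket]
= -2(x - 9)^2 + 162 + 30    [perfect-square identity]
= -2(x - 9)^2 + 192    [combine constants]

-2(x - 9)^2 + 192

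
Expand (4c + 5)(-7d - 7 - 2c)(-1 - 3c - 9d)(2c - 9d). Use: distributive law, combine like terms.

-148c^2d - 3645cd^2 + 96c^3d - 900c^2d^2 - 2268cd^3 + 286c^2 - 587cd + 244c^3 + 48c^4 - 3150d^2 - 2835d^3 + 70c - 315d

(4c + 5)(-7d - 7 - 2c)(-1 - 3c - 9d)(2c - 9d)
= (-28cd - 28c - 8c^2 - 35d - 35 - 10c)(-1 - 3c - 9d)(2c - 9d)    [distributive law]
= (-28cd - 38c - 8c^2 - 35d - 35)(-1 - 3c - 9d)(2c - 9d)    [combine like terms]
= (28cd + 84c^2d + 252cd^2 + 38c + 114c^2 + 342cd + 8c^2 + 24c^3 + 72c^2d + 35d + 105cd + 315d^2 + 35 + 105c + 315d)(2c - 9d)    [distributive law]
= (475cd + 156c^2d + 252cd^2 + 143c + 122c^2 + 24c^3 + 350d + 315d^2 + 35)(2c - 9d)    [combine like terms]
= 950c^2d - 4275cd^2 + 312c^3d - 1404c^2d^2 + 504c^2d^2 - 2268cd^3 + 286c^2 - 1287cd + 244c^3 - 1098c^2d + 48c^4 - 216c^3d + 700cd - 3150d^2 + 630cd^2 - 2835d^3 + 70c - 315d    [distributive law]
= -148c^2d - 3645cd^2 + 96c^3d - 900c^2d^2 - 2268cd^3 + 286c^2 - 587cd + 244c^3 + 48c^4 - 3150d^2 - 2835d^3 + 70c - 315d    [combine like terms]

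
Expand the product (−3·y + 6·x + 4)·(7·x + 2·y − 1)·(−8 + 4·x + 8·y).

(−3·y + 6·x + 4)·(7·x + 2·y − 1)·(−8 + 4·x + 8·y)
= (−21·x·y − 6·y² + 3·y + 42·x² + 12·x·y − 6·x + 28·x + 8·y − 4)·(−8 + 4·x + 8·y)    [distributive law]
= (−9·x·y − 6·y² + 11·y + 42·x² + 22·x − 4)·(−8 + 4·x + 8·y)    [combine like terms]
= 72·x·y − 36·x²·y − 72·x·y² + 48·y² − 24·x·y² − 48·y³ − 88·y + 44·x·y + 88·y² − 336·x² + 168·x³ + 336·x²·y − 176·x + 88·x² + 176·x·y + 32 − 16·x − 32·y    [distributive law]
= 292·x·y + 300·x²·y − 96·x·y² + 136·y² − 48·y³ − 120·y − 248·x² + 168·x³ − 192·x + 32    [combine like terms]

292·x·y + 300·x²·y − 96·x·y² + 136·y² − 48·y³ − 120·y − 248·x² + 168·x³ − 192·x + 32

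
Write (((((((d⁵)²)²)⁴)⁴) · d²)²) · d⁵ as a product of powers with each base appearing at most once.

d⁶⁴⁹

(((((((d⁵)²)²)⁴)⁴) · d²)²) · d⁵
= (((((((d⁵)²)²)⁴)⁴)²) · ((d²)²)) · d⁵    [power of a product]
= ((((((d⁵)²)²)⁴)⁸) · ((d²)²)) · d⁵    [power of a power]
= (((((d⁵)²)²)³²) · ((d²)²)) · d⁵    [power of a power]
= ((((d⁵)²)⁶⁴) · ((d²)²)) · d⁵    [power of a power]
= (((d⁵)¹²⁸) · ((d²)²)) · d⁵    [power of a power]
= (d⁶⁴⁰ · ((d²)²)) · d⁵    [power of a power]
= (d⁶⁴⁰ · d⁴) · d⁵    [power of a power]
= d⁶⁴⁴ · d⁵    [product of powers]
= d⁶⁴⁹    [product of powers]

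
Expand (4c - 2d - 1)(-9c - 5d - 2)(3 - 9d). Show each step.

(4c - 2d - 1)(-9c - 5d - 2)(3 - 9d)
= (-36c^2 - 20cd - 8c + 18cd + 10d^2 + 4d + 9c + 5d + 2)(3 - 9d)    [distributive law]
= (-36c^2 - 2cd + c + 10d^2 + 9d + 2)(3 - 9d)    [combine like terms]
= -108c^2 + 324c^2d - 6cd + 18cd^2 + 3c - 9cd + 30d^2 - 90d^3 + 27d - 81d^2 + 6 - 18d    [distributive law]
= -108c^2 + 324c^2d - 15cd + 18cd^2 + 3c - 51d^2 - 90d^3 + 9d + 6    [combine like terms]

-108c^2 + 324c^2d - 15cd + 18cd^2 + 3c - 51d^2 - 90d^3 + 9d + 6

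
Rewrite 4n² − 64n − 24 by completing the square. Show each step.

4n² − 64n − 24
= 4(n² − 16n) − 24    [factor out 4 from the n-terms]
= 4(n² − 16n + 64 − 64) − 24    [add and subtract 64 inside the bracket]
= 4(n − 8)² − 256 − 24    [perfect-square identity]
= 4(n − 8)² − 280    [combine constants]

4(n − 8)² − 280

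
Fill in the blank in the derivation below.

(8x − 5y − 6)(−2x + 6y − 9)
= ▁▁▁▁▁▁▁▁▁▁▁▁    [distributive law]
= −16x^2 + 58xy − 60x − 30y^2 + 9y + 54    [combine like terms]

Applying distributive law to the line above:

−16x^2 + 48xy − 72x + 10xy − 30y^2 + 45y + 12x − 36y + 54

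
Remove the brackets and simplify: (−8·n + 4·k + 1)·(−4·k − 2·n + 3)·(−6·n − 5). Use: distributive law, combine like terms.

(−8·n + 4·k + 1)·(−4·k − 2·n + 3)·(−6·n − 5)
= (32·k·n + 16·n² − 24·n − 16·k² − 8·k·n + 12·k − 4·k − 2·n + 3)·(−6·n − 5)    [distributive law]
= (24·k·n + 16·n² − 26·n − 16·k² + 8·k + 3)·(−6·n − 5)    [combine like terms]
= −144·k·n² − 120·k·n − 96·n³ − 80·n² + 156·n² + 130·n + 96·k²·n + 80·k² − 48·k·n − 40·k − 18·n − 15    [distributive law]
= −144·k·n² − 168·k·n − 96·n³ + 76·n² + 112·n + 96·k²·n + 80·k² − 40·k − 15    [combine like terms]

−144·k·n² − 168·k·n − 96·n³ + 76·n² + 112·n + 96·k²·n + 80·k² − 40·k − 15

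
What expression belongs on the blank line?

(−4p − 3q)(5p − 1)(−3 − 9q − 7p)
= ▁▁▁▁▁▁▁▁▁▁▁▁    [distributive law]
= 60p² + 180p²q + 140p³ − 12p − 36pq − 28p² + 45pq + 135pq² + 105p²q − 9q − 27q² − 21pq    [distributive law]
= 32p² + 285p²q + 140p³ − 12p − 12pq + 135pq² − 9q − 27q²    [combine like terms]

Applying distributive law to the line above:

(−20p² + 4p − 15pq + 3q)(−3 − 9q − 7p)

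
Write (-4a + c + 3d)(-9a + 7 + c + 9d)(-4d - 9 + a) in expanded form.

(-4a + c + 3d)(-9a + 7 + c + 9d)(-4d - 9 + a)
= (36a^2 - 28a - 4ac - 36ad - 9ac + 7c + c^2 + 9cd - 27ad + 21d + 3cd + 27d^2)(-4d - 9 + a)    [distributive law]
= (36a^2 - 28a - 13ac - 63ad + 7c + c^2 + 12cd + 21d + 27d^2)(-4d - 9 + a)    [combine like terms]
= -144a^2d - 324a^2 + 36a^3 + 112ad + 252a - 28a^2 + 52acd + 117ac - 13a^2c + 252ad^2 + 567ad - 63a^2d - 28cd - 63c + 7ac - 4c^2d - 9c^2 + ac^2 - 48cd^2 - 108cd + 12acd - 84d^2 - 189d + 21ad - 108d^3 - 243d^2 + 27ad^2    [distributive law]
= -207a^2d - 352a^2 + 36a^3 + 700ad + 252a + 64acd + 124ac - 13a^2c + 279ad^2 - 136cd - 63c - 4c^2d - 9c^2 + ac^2 - 48cd^2 - 327d^2 - 189d - 108d^3    [combine like terms]

-207a^2d - 352a^2 + 36a^3 + 700ad + 252a + 64acd + 124ac - 13a^2c + 279ad^2 - 136cd - 63c - 4c^2d - 9c^2 + ac^2 - 48cd^2 - 327d^2 - 189d - 108d^3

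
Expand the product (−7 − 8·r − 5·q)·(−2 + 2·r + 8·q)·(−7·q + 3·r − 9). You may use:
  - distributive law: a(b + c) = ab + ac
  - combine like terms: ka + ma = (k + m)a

316·q + 24·r − 126 + 514·q·r + 150·r^2 + 682·q^2 − 110·q·r^2 − 48·r^3 + 398·q^2·r + 280·q^3

(−7 − 8·r − 5·q)·(−2 + 2·r + 8·q)·(−7·q + 3·r − 9)
= (14 − 14·r − 56·q + 16·r − 16·r^2 − 64·q·r + 10·q − 10·q·r − 40·q^2)·(−7·q + 3·r − 9)    [distributive law]
= (14 + 2·r − 46·q − 16·r^2 − 74·q·r − 40·q^2)·(−7·q + 3·r − 9)    [combine like terms]
= −98·q + 42·r − 126 − 14·q·r + 6·r^2 − 18·r + 322·q^2 − 138·q·r + 414·q + 112·q·r^2 − 48·r^3 + 144·r^2 + 518·q^2·r − 222·q·r^2 + 666·q·r + 280·q^3 − 120·q^2·r + 360·q^2    [distributive law]
= 316·q + 24·r − 126 + 514·q·r + 150·r^2 + 682·q^2 − 110·q·r^2 − 48·r^3 + 398·q^2·r + 280·q^3    [combine like terms]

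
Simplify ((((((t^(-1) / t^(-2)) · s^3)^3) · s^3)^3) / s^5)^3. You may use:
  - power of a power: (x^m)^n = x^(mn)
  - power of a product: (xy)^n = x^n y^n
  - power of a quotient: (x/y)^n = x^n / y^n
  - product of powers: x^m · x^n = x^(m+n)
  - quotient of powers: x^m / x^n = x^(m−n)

s^93·t^27

((((((t^(-1) / t^(-2)) · s^3)^3) · s^3)^3) / s^5)^3
= ((((((t^(-1) / t^(-2)) · s^3)^3) · s^3)^3)^3) / ((s^5)^3)    [power of a quotient]
= (((((t^(-1) / t^(-2)) · s^3)^3) · s^3)^9) / ((s^5)^3)    [power of a power]
= (((((t^(-1) / t^(-2)) · s^3)^3)^9) · ((s^3)^9)) / ((s^5)^3)    [power of a product]
= ((((t^(-1) / t^(-2)) · s^3)^27) · ((s^3)^9)) / ((s^5)^3)    [power of a power]
= ((((t^(-1) / t^(-2))^27) · ((s^3)^27)) · ((s^3)^9)) / ((s^5)^3)    [power of a product]
= (((((t^(-1))^27) / ((t^(-2))^27)) · ((s^3)^27)) · ((s^3)^9)) / ((s^5)^3)    [power of a quotient]
= (((t^(-27) / ((t^(-2))^27)) · ((s^3)^27)) · ((s^3)^9)) / ((s^5)^3)    [power of a power]
= (((t^(-27) / t^(-54)) · ((s^3)^27)) · ((s^3)^9)) / ((s^5)^3)    [power of a power]
= ((t^27 · ((s^3)^27)) · ((s^3)^9)) / ((s^5)^3)    [quotient of powers]
= ((t^27 · s^81) · ((s^3)^9)) / ((s^5)^3)    [power of a power]
= ((t^27 · s^81) · s^27) / ((s^5)^3)    [power of a power]
= ((t^27 · s^81) · s^27) / s^15    [power of a power]
= s^93·t^27    [quotient of powers; product of powers]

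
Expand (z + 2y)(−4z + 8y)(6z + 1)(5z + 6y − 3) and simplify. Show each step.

(z + 2y)(−4z + 8y)(6z + 1)(5z + 6y − 3)
= (−4z^2 + 8yz − 8yz + 16y^2)(6z + 1)(5z + 6y − 3)    [distributive law]
= (−4z^2 + 16y^2)(6z + 1)(5z + 6y − 3)    [combine like terms]
= (−24z^3 − 4z^2 + 96y^2z + 16y^2)(5z + 6y − 3)    [distributive law]
= −120z^4 − 144yz^3 + 72z^3 − 20z^3 − 24yz^2 + 12z^2 + 480y^2z^2 + 576y^3z − 288y^2z + 80y^2z + 96y^3 − 48y^2    [distributive law]
= −120z^4 − 144yz^3 + 52z^3 − 24yz^2 + 12z^2 + 480y^2z^2 + 576y^3z − 208y^2z + 96y^3 − 48y^2    [combine like terms]

−120z^4 − 144yz^3 + 52z^3 − 24yz^2 + 12z^2 + 480y^2z^2 + 576y^3z − 208y^2z + 96y^3 − 48y^2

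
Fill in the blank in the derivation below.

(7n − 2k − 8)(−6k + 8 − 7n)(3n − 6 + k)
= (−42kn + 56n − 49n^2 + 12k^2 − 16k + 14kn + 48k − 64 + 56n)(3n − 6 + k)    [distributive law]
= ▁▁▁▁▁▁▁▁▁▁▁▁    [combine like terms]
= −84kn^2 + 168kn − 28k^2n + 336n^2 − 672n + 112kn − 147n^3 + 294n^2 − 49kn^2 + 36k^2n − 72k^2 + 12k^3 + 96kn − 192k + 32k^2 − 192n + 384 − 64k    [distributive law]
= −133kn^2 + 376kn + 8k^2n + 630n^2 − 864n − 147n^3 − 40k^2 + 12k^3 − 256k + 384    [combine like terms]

After combine like terms, the bracketed line is:

(−28kn + 112n − 49n^2 + 12k^2 + 32k − 64)(3n − 6 + k)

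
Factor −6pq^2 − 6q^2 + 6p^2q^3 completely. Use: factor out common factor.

6q^2(−p − 1 + p^2q)

−6pq^2 − 6q^2 + 6p^2q^3
= 6(−pq^2 − q^2 + p^2q^3)    [factor out 6]
= 6q^2(−p − 1 + p^2q)    [factor out q^2]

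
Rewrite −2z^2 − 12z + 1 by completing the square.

−2z^2 − 12z + 1
= −2(z^2 + 6z) + 1    [factor out -2 from the z-terms]
= −2(z^2 + 6z + 9 − 9) + 1    [add and subtract 9 inside the bracket]
= −2(z + 3)^2 + 18 + 1    [perfect-square identity]
= −2(z + 3)^2 + 19    [combine constants]

−2(z + 3)^2 + 19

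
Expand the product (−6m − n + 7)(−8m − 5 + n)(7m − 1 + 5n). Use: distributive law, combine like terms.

336m^3 − 230m^2 + 254m^2n − 219m − 48mn + 3mn^2 − 187n + 61n^2 − 5n^3 + 35

(−6m − n + 7)(−8m − 5 + n)(7m − 1 + 5n)
= (48m^2 + 30m − 6mn + 8mn + 5n − n^2 − 56m − 35 + 7n)(7m − 1 + 5n)    [distributive law]
= (48m^2 − 26m + 2mn + 12n − n^2 − 35)(7m − 1 + 5n)    [combine like terms]
= 336m^3 − 48m^2 + 240m^2n − 182m^2 + 26m − 130mn + 14m^2n − 2mn + 10mn^2 + 84mn − 12n + 60n^2 − 7mn^2 + n^2 − 5n^3 − 245m + 35 − 175n    [distributive law]
= 336m^3 − 230m^2 + 254m^2n − 219m − 48mn + 3mn^2 − 187n + 61n^2 − 5n^3 + 35    [combine like terms]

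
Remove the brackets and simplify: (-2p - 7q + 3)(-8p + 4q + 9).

(-2p - 7q + 3)(-8p + 4q + 9)
= 16p^2 - 8pq - 18p + 56pq - 28q^2 - 63q - 24p + 12q + 27    [distributive law]
= 16p^2 + 48pq - 42p - 28q^2 - 51q + 27    [combine like terms]

16p^2 + 48pq - 42p - 28q^2 - 51q + 27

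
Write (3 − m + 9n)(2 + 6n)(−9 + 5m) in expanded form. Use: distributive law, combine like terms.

(3 − m + 9n)(2 + 6n)(−9 + 5m)
= (6 + 18n − 2m − 6mn + 18n + 54n^2)(−9 + 5m)    [distributive law]
= (6 + 36n − 2m − 6mn + 54n^2)(−9 + 5m)    [combine like terms]
= −54 + 30m − 324n + 180mn + 18m − 10m^2 + 54mn − 30m^2n − 486n^2 + 270mn^2    [distributive law]
= −54 + 48m − 324n + 234mn − 10m^2 − 30m^2n − 486n^2 + 270mn^2    [combine like terms]

−54 + 48m − 324n + 234mn − 10m^2 − 30m^2n − 486n^2 + 270mn^2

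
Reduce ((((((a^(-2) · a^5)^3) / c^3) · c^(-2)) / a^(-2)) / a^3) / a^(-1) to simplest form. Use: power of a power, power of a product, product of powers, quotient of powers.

a^9·c^(-5)

((((((a^(-2) · a^5)^3) / c^3) · c^(-2)) / a^(-2)) / a^3) / a^(-1)
= (((((((a^(-2))^3) · ((a^5)^3)) / c^3) · c^(-2)) / a^(-2)) / a^3) / a^(-1)    [power of a product]
= (((((a^(-6) · ((a^5)^3)) / c^3) · c^(-2)) / a^(-2)) / a^3) / a^(-1)    [power of a power]
= (((((a^(-6) · a^15) / c^3) · c^(-2)) / a^(-2)) / a^3) / a^(-1)    [power of a power]
= ((((a^9 / c^3) · c^(-2)) / a^(-2)) / a^3) / a^(-1)    [product of powers]
= a^9·c^(-5)    [quotient of powers; product of powers]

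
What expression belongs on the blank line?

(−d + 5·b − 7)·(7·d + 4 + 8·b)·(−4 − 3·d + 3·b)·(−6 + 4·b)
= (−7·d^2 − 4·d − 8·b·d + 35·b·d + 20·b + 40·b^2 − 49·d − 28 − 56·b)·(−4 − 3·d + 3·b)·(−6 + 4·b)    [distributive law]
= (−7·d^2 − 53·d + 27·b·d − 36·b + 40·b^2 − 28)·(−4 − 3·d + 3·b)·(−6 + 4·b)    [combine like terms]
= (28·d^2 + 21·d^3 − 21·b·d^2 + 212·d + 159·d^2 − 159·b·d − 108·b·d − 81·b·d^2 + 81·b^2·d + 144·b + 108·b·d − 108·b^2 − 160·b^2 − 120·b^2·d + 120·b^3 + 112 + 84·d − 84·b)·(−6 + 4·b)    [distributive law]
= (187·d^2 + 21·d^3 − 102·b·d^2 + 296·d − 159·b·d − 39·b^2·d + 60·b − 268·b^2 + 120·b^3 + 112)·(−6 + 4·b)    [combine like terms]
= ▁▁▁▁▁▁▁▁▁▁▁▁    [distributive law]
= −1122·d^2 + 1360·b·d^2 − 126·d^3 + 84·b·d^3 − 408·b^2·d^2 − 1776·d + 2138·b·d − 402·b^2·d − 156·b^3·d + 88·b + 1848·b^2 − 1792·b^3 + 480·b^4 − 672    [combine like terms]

Applying distributive law to the line above:

−1122·d^2 + 748·b·d^2 − 126·d^3 + 84·b·d^3 + 612·b·d^2 − 408·b^2·d^2 − 1776·d + 1184·b·d + 954·b·d − 636·b^2·d + 234·b^2·d − 156·b^3·d − 360·b + 240·b^2 + 1608·b^2 − 1072·b^3 − 720·b^3 + 480·b^4 − 672 + 448·b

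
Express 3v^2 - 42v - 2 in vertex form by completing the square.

3(v - 7)^2 - 149

3v^2 - 42v - 2
= 3(v^2 - 14v) - 2    [factor out 3 from the v-terms]
= 3(v^2 - 14v + 49 - 49) - 2    [add and subtract 49 inside the bracket]
= 3(v - 7)^2 - 147 - 2    [perfect-square identity]
= 3(v - 7)^2 - 149    [combine constants]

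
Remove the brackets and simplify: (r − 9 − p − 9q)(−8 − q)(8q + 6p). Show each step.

−64qr − 48pr − 8q^2r − 6pqr + 576q + 432p + 648q^2 + 550pq + 48p^2 + 62pq^2 + 6p^2q + 72q^3

(r − 9 − p − 9q)(−8 − q)(8q + 6p)
= (−8r − qr + 72 + 9q + 8p + pq + 72q + 9q^2)(8q + 6p)    [distributive law]
= (−8r − qr + 72 + 81q + 8p + pq + 9q^2)(8q + 6p)    [combine like terms]
= −64qr − 48pr − 8q^2r − 6pqr + 576q + 432p + 648q^2 + 486pq + 64pq + 48p^2 + 8pq^2 + 6p^2q + 72q^3 + 54pq^2    [distributive law]
= −64qr − 48pr − 8q^2r − 6pqr + 576q + 432p + 648q^2 + 550pq + 48p^2 + 62pq^2 + 6p^2q + 72q^3    [combine like terms]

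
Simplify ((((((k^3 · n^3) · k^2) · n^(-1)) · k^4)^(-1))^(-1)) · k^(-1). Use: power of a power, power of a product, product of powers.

((((((k^3 · n^3) · k^2) · n^(-1)) · k^4)^(-1))^(-1)) · k^(-1)
= (((((k^3 · n^3) · k^2) · n^(-1)) · k^4)^1) · k^(-1)    [power of a power]
= (((((k^3 · n^3) · k^2) · n^(-1))^1) · ((k^4)^1)) · k^(-1)    [power of a product]
= (((((k^3 · n^3) · k^2)^1) · ((n^(-1))^1)) · ((k^4)^1)) · k^(-1)    [power of a product]
= (((((k^3 · n^3)^1) · ((k^2)^1)) · ((n^(-1))^1)) · ((k^4)^1)) · k^(-1)    [power of a product]
= ((((((k^3)^1) · ((n^3)^1)) · ((k^2)^1)) · ((n^(-1))^1)) · ((k^4)^1)) · k^(-1)    [power of a product]
= ((((k^3 · ((n^3)^1)) · ((k^2)^1)) · ((n^(-1))^1)) · ((k^4)^1)) · k^(-1)    [power of a power]
= ((((k^3 · n^3) · ((k^2)^1)) · ((n^(-1))^1)) · ((k^4)^1)) · k^(-1)    [power of a power]
= ((((k^3 · n^3) · k^2) · ((n^(-1))^1)) · ((k^4)^1)) · k^(-1)    [power of a power]
= ((((k^3 · n^3) · k^2) · n^(-1)) · ((k^4)^1)) · k^(-1)    [power of a power]
= ((((k^3 · n^3) · k^2) · n^(-1)) · k^4) · k^(-1)    [power of a power]
= k^8n^2    [product of powers]

k^8n^2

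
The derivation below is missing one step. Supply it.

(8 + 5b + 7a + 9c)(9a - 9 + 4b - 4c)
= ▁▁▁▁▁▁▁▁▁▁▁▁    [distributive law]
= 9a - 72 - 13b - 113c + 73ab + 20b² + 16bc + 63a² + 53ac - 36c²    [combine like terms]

Applying distributive law to the line above:

72a - 72 + 32b - 32c + 45ab - 45b + 20b² - 20bc + 63a² - 63a + 28ab - 28ac + 81ac - 81c + 36bc - 36c²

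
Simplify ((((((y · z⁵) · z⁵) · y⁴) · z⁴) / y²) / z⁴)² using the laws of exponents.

y⁶z²⁰

((((((y · z⁵) · z⁵) · y⁴) · z⁴) / y²) / z⁴)²
= ((((((y · z⁵) · z⁵) · y⁴) · z⁴) / y²)²) / ((z⁴)²)    [power of a quotient]
= ((((((y · z⁵) · z⁵) · y⁴) · z⁴)²) / ((y²)²)) / ((z⁴)²)    [power of a quotient]
= ((((((y · z⁵) · z⁵) · y⁴)²) · ((z⁴)²)) / ((y²)²)) / ((z⁴)²)    [power of a product]
= ((((((y · z⁵) · z⁵)²) · ((y⁴)²)) · ((z⁴)²)) / ((y²)²)) / ((z⁴)²)    [power of a product]
= ((((((y · z⁵)²) · ((z⁵)²)) · ((y⁴)²)) · ((z⁴)²)) / ((y²)²)) / ((z⁴)²)    [power of a product]
= ((((((y²) · ((z⁵)²)) · ((z⁵)²)) · ((y⁴)²)) · ((z⁴)²)) / ((y²)²)) / ((z⁴)²)    [power of a product]
= (((((y² · z¹⁰) · ((z⁵)²)) · ((y⁴)²)) · ((z⁴)²)) / ((y²)²)) / ((z⁴)²)    [power of a power]
= (((((y² · z¹⁰) · z¹⁰) · ((y⁴)²)) · ((z⁴)²)) / ((y²)²)) / ((z⁴)²)    [power of a power]
= (((((y² · z¹⁰) · z¹⁰) · y⁸) · ((z⁴)²)) / ((y²)²)) / ((z⁴)²)    [power of a power]
= (((((y² · z¹⁰) · z¹⁰) · y⁸) · z⁸) / ((y²)²)) / ((z⁴)²)    [power of a power]
= (((((y² · z¹⁰) · z¹⁰) · y⁸) · z⁸) / y⁴) / ((z⁴)²)    [power of a power]
= (((((y² · z¹⁰) · z¹⁰) · y⁸) · z⁸) / y⁴) / z⁸    [power of a power]
= y⁶z²⁰    [quotient of powers; product of powers]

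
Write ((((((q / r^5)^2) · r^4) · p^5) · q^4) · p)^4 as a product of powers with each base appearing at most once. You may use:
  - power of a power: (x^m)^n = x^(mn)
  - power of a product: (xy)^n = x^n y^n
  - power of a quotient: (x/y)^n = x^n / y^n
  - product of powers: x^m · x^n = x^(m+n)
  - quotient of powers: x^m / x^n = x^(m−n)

p^24·q^24·r^(-24)

((((((q / r^5)^2) · r^4) · p^5) · q^4) · p)^4
= ((((((q / r^5)^2) · r^4) · p^5) · q^4)^4) · (p^4)    [power of a product]
= ((((((q / r^5)^2) · r^4) · p^5)^4) · ((q^4)^4)) · (p^4)    [power of a product]
= ((((((q / r^5)^2) · r^4)^4) · ((p^5)^4)) · ((q^4)^4)) · (p^4)    [power of a product]
= ((((((q / r^5)^2)^4) · ((r^4)^4)) · ((p^5)^4)) · ((q^4)^4)) · (p^4)    [power of a product]
= (((((q / r^5)^8) · ((r^4)^4)) · ((p^5)^4)) · ((q^4)^4)) · (p^4)    [power of a power]
= (((((q^8) / ((r^5)^8)) · ((r^4)^4)) · ((p^5)^4)) · ((q^4)^4)) · (p^4)    [power of a quotient]
= ((((q^8 / r^40) · ((r^4)^4)) · ((p^5)^4)) · ((q^4)^4)) · (p^4)    [power of a power]
= ((((q^8 / r^40) · r^16) · ((p^5)^4)) · ((q^4)^4)) · (p^4)    [power of a power]
= ((((q^8 / r^40) · r^16) · p^20) · ((q^4)^4)) · (p^4)    [power of a power]
= ((((q^8 / r^40) · r^16) · p^20) · q^16) · (p^4)    [power of a power]
= p^24·q^24·r^(-24)    [quotient of powers; product of powers]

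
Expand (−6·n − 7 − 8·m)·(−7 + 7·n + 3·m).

(−6·n − 7 − 8·m)·(−7 + 7·n + 3·m)
= 42·n − 42·n^2 − 18·m·n + 49 − 49·n − 21·m + 56·m − 56·m·n − 24·m^2    [distributive law]
= −7·n − 42·n^2 − 74·m·n + 49 + 35·m − 24·m^2    [combine like terms]

−7·n − 42·n^2 − 74·m·n + 49 + 35·m − 24·m^2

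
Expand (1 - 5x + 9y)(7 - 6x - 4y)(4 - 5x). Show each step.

28 - 199x + 325x^2 + 236y - 431xy - 150x^3 + 170x^2y - 144y^2 + 180xy^2

(1 - 5x + 9y)(7 - 6x - 4y)(4 - 5x)
= (7 - 6x - 4y - 35x + 30x^2 + 20xy + 63y - 54xy - 36y^2)(4 - 5x)    [distributive law]
= (7 - 41x + 59y + 30x^2 - 34xy - 36y^2)(4 - 5x)    [combine like terms]
= 28 - 35x - 164x + 205x^2 + 236y - 295xy + 120x^2 - 150x^3 - 136xy + 170x^2y - 144y^2 + 180xy^2    [distributive law]
= 28 - 199x + 325x^2 + 236y - 431xy - 150x^3 + 170x^2y - 144y^2 + 180xy^2    [combine like terms]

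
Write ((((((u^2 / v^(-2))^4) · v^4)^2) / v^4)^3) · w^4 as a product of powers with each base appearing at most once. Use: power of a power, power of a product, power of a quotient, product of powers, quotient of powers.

((((((u^2 / v^(-2))^4) · v^4)^2) / v^4)^3) · w^4
= ((((((u^2 / v^(-2))^4) · v^4)^2)^3) / ((v^4)^3)) · w^4    [power of a quotient]
= (((((u^2 / v^(-2))^4) · v^4)^6) / ((v^4)^3)) · w^4    [power of a power]
= (((((u^2 / v^(-2))^4)^6) · ((v^4)^6)) / ((v^4)^3)) · w^4    [power of a product]
= ((((u^2 / v^(-2))^24) · ((v^4)^6)) / ((v^4)^3)) · w^4    [power of a power]
= (((((u^2)^24) / ((v^(-2))^24)) · ((v^4)^6)) / ((v^4)^3)) · w^4    [power of a quotient]
= (((u^48 / ((v^(-2))^24)) · ((v^4)^6)) / ((v^4)^3)) · w^4    [power of a power]
= (((u^48 / v^(-48)) · ((v^4)^6)) / ((v^4)^3)) · w^4    [power of a power]
= (((u^48 / v^(-48)) · v^24) / ((v^4)^3)) · w^4    [power of a power]
= (((u^48 / v^(-48)) · v^24) / v^12) · w^4    [power of a power]
= u^48v^60w^4    [quotient of powers; product of powers]

u^48v^60w^4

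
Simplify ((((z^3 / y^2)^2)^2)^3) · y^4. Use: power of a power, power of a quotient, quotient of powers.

((((z^3 / y^2)^2)^2)^3) · y^4
= (((z^3 / y^2)^2)^6) · y^4    [power of a power]
= ((z^3 / y^2)^12) · y^4    [power of a power]
= (((z^3)^12) / ((y^2)^12)) · y^4    [power of a quotient]
= (z^36 / ((y^2)^12)) · y^4    [power of a power]
= (z^36 / y^24) · y^4    [power of a power]
= y^(-20)·z^36    [quotient of powers]

y^(-20)·z^36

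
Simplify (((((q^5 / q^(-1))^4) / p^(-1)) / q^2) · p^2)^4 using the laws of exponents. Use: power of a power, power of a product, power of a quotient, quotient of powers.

p^12q^88

(((((q^5 / q^(-1))^4) / p^(-1)) / q^2) · p^2)^4
= (((((q^5 / q^(-1))^4) / p^(-1)) / q^2)^4) · ((p^2)^4)    [power of a product]
= (((((q^5 / q^(-1))^4) / p^(-1))^4) / ((q^2)^4)) · ((p^2)^4)    [power of a quotient]
= (((((q^5 / q^(-1))^4)^4) / ((p^(-1))^4)) / ((q^2)^4)) · ((p^2)^4)    [power of a quotient]
= ((((q^5 / q^(-1))^16) / ((p^(-1))^4)) / ((q^2)^4)) · ((p^2)^4)    [power of a power]
= (((((q^5)^16) / ((q^(-1))^16)) / ((p^(-1))^4)) / ((q^2)^4)) · ((p^2)^4)    [power of a quotient]
= (((q^80 / ((q^(-1))^16)) / ((p^(-1))^4)) / ((q^2)^4)) · ((p^2)^4)    [power of a power]
= (((q^80 / q^(-16)) / ((p^(-1))^4)) / ((q^2)^4)) · ((p^2)^4)    [power of a power]
= ((q^96 / ((p^(-1))^4)) / ((q^2)^4)) · ((p^2)^4)    [quotient of powers]
= ((q^96 / p^(-4)) / ((q^2)^4)) · ((p^2)^4)    [power of a power]
= ((q^96 / p^(-4)) / q^8) · ((p^2)^4)    [power of a power]
= ((q^96 / p^(-4)) / q^8) · p^8    [power of a power]
= p^12q^88    [quotient of powers]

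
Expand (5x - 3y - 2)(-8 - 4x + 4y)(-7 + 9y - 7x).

112x - 624xy + 364x^2 - 404x^2y + 140x^3 + 372xy^2 + 32y + 228y^2 - 108y^3 - 112

(5x - 3y - 2)(-8 - 4x + 4y)(-7 + 9y - 7x)
= (-40x - 20x^2 + 20xy + 24y + 12xy - 12y^2 + 16 + 8x - 8y)(-7 + 9y - 7x)    [distributive law]
= (-32x - 20x^2 + 32xy + 16y - 12y^2 + 16)(-7 + 9y - 7x)    [combine like terms]
= 224x - 288xy + 224x^2 + 140x^2 - 180x^2y + 140x^3 - 224xy + 288xy^2 - 224x^2y - 112y + 144y^2 - 112xy + 84y^2 - 108y^3 + 84xy^2 - 112 + 144y - 112x    [distributive law]
= 112x - 624xy + 364x^2 - 404x^2y + 140x^3 + 372xy^2 + 32y + 228y^2 - 108y^3 - 112    [combine like terms]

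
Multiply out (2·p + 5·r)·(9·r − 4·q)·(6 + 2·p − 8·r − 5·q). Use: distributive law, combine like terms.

108·p·r + 36·p^2·r − 54·p·r^2 − 66·p·q·r − 48·p·q − 16·p^2·q + 40·p·q^2 + 270·r^2 − 360·r^3 − 65·q·r^2 − 120·q·r + 100·q^2·r

(2·p + 5·r)·(9·r − 4·q)·(6 + 2·p − 8·r − 5·q)
= (18·p·r − 8·p·q + 45·r^2 − 20·q·r)·(6 + 2·p − 8·r − 5·q)    [distributive law]
= 108·p·r + 36·p^2·r − 144·p·r^2 − 90·p·q·r − 48·p·q − 16·p^2·q + 64·p·q·r + 40·p·q^2 + 270·r^2 + 90·p·r^2 − 360·r^3 − 225·q·r^2 − 120·q·r − 40·p·q·r + 160·q·r^2 + 100·q^2·r    [distributive law]
= 108·p·r + 36·p^2·r − 54·p·r^2 − 66·p·q·r − 48·p·q − 16·p^2·q + 40·p·q^2 + 270·r^2 − 360·r^3 − 65·q·r^2 − 120·q·r + 100·q^2·r    [combine like terms]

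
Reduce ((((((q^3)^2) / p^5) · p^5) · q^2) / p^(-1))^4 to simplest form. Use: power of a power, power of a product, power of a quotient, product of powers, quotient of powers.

((((((q^3)^2) / p^5) · p^5) · q^2) / p^(-1))^4
= ((((((q^3)^2) / p^5) · p^5) · q^2)^4) / ((p^(-1))^4)    [power of a quotient]
= ((((((q^3)^2) / p^5) · p^5)^4) · ((q^2)^4)) / ((p^(-1))^4)    [power of a product]
= ((((((q^3)^2) / p^5)^4) · ((p^5)^4)) · ((q^2)^4)) / ((p^(-1))^4)    [power of a product]
= ((((((q^3)^2)^4) / ((p^5)^4)) · ((p^5)^4)) · ((q^2)^4)) / ((p^(-1))^4)    [power of a quotient]
= (((((q^3)^8) / ((p^5)^4)) · ((p^5)^4)) · ((q^2)^4)) / ((p^(-1))^4)    [power of a power]
= (((q^24 / ((p^5)^4)) · ((p^5)^4)) · ((q^2)^4)) / ((p^(-1))^4)    [power of a power]
= (((q^24 / p^20) · ((p^5)^4)) · ((q^2)^4)) / ((p^(-1))^4)    [power of a power]
= (((q^24 / p^20) · p^20) · ((q^2)^4)) / ((p^(-1))^4)    [power of a power]
= (((q^24 / p^20) · p^20) · q^8) / ((p^(-1))^4)    [power of a power]
= (((q^24 / p^20) · p^20) · q^8) / p^(-4)    [power of a power]
= p^4·q^32    [quotient of powers; product of powers]

p^4·q^32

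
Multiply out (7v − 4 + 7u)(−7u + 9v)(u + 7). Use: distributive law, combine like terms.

14u²v + 62uv + 63uv² + 441v² − 315u² + 196u − 252v − 49u³

(7v − 4 + 7u)(−7u + 9v)(u + 7)
= (−49uv + 63v² + 28u − 36v − 49u² + 63uv)(u + 7)    [distributive law]
= (14uv + 63v² + 28u − 36v − 49u²)(u + 7)    [combine like terms]
= 14u²v + 98uv + 63uv² + 441v² + 28u² + 196u − 36uv − 252v − 49u³ − 343u²    [distributive law]
= 14u²v + 62uv + 63uv² + 441v² − 315u² + 196u − 252v − 49u³    [combine like terms]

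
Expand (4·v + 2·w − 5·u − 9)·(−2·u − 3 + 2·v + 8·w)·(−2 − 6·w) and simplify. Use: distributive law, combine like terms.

36·u·v + 108·u·v·w + 60·v + 108·v·w − 16·v^2 − 48·v^2·w − 216·v·w^2 − 110·u·w + 264·u·w^2 − 6·w + 436·w^2 − 96·w^3 − 20·u^2 − 60·u^2·w − 66·u − 54

(4·v + 2·w − 5·u − 9)·(−2·u − 3 + 2·v + 8·w)·(−2 − 6·w)
= (−8·u·v − 12·v + 8·v^2 + 32·v·w − 4·u·w − 6·w + 4·v·w + 16·w^2 + 10·u^2 + 15·u − 10·u·v − 40·u·w + 18·u + 27 − 18·v − 72·w)·(−2 − 6·w)    [distributive law]
= (−18·u·v − 30·v + 8·v^2 + 36·v·w − 44·u·w − 78·w + 16·w^2 + 10·u^2 + 33·u + 27)·(−2 − 6·w)    [combine like terms]
= 36·u·v + 108·u·v·w + 60·v + 180·v·w − 16·v^2 − 48·v^2·w − 72·v·w − 216·v·w^2 + 88·u·w + 264·u·w^2 + 156·w + 468·w^2 − 32·w^2 − 96·w^3 − 20·u^2 − 60·u^2·w − 66·u − 198·u·w − 54 − 162·w    [distributive law]
= 36·u·v + 108·u·v·w + 60·v + 108·v·w − 16·v^2 − 48·v^2·w − 216·v·w^2 − 110·u·w + 264·u·w^2 − 6·w + 436·w^2 − 96·w^3 − 20·u^2 − 60·u^2·w − 66·u − 54    [combine like terms]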